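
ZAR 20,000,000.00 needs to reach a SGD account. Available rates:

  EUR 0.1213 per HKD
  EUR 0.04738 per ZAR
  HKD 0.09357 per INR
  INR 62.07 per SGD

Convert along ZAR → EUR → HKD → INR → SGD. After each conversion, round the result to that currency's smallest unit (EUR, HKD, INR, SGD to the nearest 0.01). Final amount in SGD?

ZAR 20,000,000.00 × 0.04738 = EUR 947,600.00
EUR 947,600.00 ÷ 0.1213 = HKD 7,812,036.27
HKD 7,812,036.27 ÷ 0.09357 = INR 83,488,685.16
INR 83,488,685.16 ÷ 62.07 = SGD 1,345,073.07

SGD 1,345,073.07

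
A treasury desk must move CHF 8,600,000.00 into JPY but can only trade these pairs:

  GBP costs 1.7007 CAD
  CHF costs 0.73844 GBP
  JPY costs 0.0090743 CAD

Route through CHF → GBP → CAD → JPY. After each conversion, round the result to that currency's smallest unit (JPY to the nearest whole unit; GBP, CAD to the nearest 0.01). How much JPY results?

CHF 8,600,000.00 × 0.73844 = GBP 6,350,584.00
GBP 6,350,584.00 × 1.7007 = CAD 10,800,438.21
CAD 10,800,438.21 ÷ 0.0090743 = JPY 1,190,222,740

JPY 1,190,222,740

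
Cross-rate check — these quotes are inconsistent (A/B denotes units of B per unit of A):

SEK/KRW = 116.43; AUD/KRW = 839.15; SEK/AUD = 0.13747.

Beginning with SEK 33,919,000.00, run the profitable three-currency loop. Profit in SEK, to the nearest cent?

Profitable loop is SEK → KRW → AUD → SEK:
SEK 33,919,000.00 × 116.43 = KRW 3,949,189,170
KRW 3,949,189,170 ÷ 839.15 = AUD 4,706,177.88
AUD 4,706,177.88 ÷ 0.13747 = SEK 34,234,217.52
Profit = SEK 34,234,217.52 − SEK 33,919,000.00

Profit: SEK 315,217.52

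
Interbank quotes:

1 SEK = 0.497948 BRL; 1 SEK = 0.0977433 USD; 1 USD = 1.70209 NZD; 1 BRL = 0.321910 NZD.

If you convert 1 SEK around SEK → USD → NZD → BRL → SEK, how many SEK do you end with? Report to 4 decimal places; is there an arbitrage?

Around SEK → USD → NZD → BRL → SEK: 1 × 0.0977433 × 1.70209 ÷ 0.321910 ÷ 0.497948 = 1.037889
Product > 1; profitable direction is SEK → USD → NZD → BRL → SEK.

1.0379 (arbitrage exists)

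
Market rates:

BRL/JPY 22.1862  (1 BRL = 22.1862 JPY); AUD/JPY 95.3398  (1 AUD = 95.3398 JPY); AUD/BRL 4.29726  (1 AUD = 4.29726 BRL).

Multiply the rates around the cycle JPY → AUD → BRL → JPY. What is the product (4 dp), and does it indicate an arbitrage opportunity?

1.0000 (no arbitrage)

Around JPY → AUD → BRL → JPY: 1 ÷ 95.3398 × 4.29726 × 22.1862 = 1.000001
Product ≈ 1 (deviation 0.000%, within rounding noise).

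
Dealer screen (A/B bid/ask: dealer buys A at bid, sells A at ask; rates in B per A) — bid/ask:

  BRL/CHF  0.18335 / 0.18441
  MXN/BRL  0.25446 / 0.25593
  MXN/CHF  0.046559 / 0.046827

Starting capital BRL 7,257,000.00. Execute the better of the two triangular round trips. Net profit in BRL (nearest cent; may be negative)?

Best loop BRL → CHF → MXN → BRL:
BRL 7,257,000.00 × 0.18335 (sell BRL at bid) = CHF 1,330,570.95
CHF 1,330,570.95 ÷ 0.046827 (buy MXN at ask) = MXN 28,414,610.16
MXN 28,414,610.16 × 0.25446 (sell MXN at bid) = BRL 7,230,381.70

Net result: BRL -26,618.30 (no profitable arbitrage after spreads)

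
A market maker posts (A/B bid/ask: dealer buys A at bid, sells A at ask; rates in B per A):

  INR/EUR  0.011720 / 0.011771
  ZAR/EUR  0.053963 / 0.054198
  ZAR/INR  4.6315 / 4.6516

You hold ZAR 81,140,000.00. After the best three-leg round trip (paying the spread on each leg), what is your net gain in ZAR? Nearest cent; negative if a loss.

Best loop ZAR → INR → EUR → ZAR:
ZAR 81,140,000.00 × 4.6315 (sell ZAR at bid) = INR 375,799,910.00
INR 375,799,910.00 × 0.011720 (sell INR at bid) = EUR 4,404,374.95
EUR 4,404,374.95 ÷ 0.054198 (buy ZAR at ask) = ZAR 81,264,529.05

Net profit: ZAR 124,529.05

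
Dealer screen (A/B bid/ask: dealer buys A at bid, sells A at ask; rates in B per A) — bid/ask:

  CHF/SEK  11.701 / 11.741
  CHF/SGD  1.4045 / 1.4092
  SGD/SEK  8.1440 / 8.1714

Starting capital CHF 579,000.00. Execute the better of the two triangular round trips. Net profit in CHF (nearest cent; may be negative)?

Net profit: CHF 9,345.50

Best loop CHF → SEK → SGD → CHF:
CHF 579,000.00 × 11.701 (sell CHF at bid) = SEK 6,774,879.00
SEK 6,774,879.00 ÷ 8.1714 (buy SGD at ask) = SGD 829,096.48
SGD 829,096.48 ÷ 1.4092 (buy CHF at ask) = CHF 588,345.50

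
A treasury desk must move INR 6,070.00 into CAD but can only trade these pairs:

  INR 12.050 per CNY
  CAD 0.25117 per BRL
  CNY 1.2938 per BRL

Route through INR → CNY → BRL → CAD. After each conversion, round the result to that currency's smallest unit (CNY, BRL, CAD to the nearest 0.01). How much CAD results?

INR 6,070.00 ÷ 12.050 = CNY 503.73
CNY 503.73 ÷ 1.2938 = BRL 389.34
BRL 389.34 × 0.25117 = CAD 97.79

CAD 97.79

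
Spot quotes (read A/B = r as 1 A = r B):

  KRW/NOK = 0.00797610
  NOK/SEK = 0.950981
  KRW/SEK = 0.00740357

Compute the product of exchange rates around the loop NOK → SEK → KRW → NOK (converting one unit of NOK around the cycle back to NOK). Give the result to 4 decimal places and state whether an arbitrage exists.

Around NOK → SEK → KRW → NOK: 1 × 0.950981 ÷ 0.00740357 × 0.00797610 = 1.024522
Product > 1; profitable direction is NOK → SEK → KRW → NOK.

1.0245 (arbitrage exists)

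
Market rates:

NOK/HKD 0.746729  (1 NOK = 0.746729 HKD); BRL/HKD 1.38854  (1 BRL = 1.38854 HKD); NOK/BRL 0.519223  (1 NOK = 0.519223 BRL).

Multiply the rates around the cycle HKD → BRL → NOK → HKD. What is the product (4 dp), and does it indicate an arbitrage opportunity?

1.0357 (arbitrage exists)

Around HKD → BRL → NOK → HKD: 1 ÷ 1.38854 ÷ 0.519223 × 0.746729 = 1.035740
Product > 1; profitable direction is HKD → BRL → NOK → HKD.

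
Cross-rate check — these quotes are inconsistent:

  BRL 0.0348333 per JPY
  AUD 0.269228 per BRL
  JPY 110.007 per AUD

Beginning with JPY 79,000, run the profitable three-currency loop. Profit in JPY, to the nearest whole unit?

Profitable loop is JPY → BRL → AUD → JPY:
JPY 79,000 × 0.0348333 = BRL 2,751.83
BRL 2,751.83 × 0.269228 = AUD 740.87
AUD 740.87 × 110.007 = JPY 81,501
Profit = JPY 81,501 − JPY 79,000

Profit: JPY 2,501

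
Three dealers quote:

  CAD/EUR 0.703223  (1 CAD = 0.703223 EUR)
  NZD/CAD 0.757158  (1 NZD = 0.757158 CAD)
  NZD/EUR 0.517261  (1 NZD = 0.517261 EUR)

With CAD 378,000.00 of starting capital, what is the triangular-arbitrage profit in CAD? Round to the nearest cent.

Profit: CAD 11,100.37

Profitable loop is CAD → EUR → NZD → CAD:
CAD 378,000.00 × 0.703223 = EUR 265,818.29
EUR 265,818.29 ÷ 0.517261 = NZD 513,895.87
NZD 513,895.87 × 0.757158 = CAD 389,100.37
Profit = CAD 389,100.37 − CAD 378,000.00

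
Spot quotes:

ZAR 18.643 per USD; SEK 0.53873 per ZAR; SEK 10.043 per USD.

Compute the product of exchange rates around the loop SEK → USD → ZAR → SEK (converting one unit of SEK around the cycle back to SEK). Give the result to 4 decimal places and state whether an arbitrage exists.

Around SEK → USD → ZAR → SEK: 1 ÷ 10.043 × 18.643 × 0.53873 = 1.000054
Product ≈ 1 (deviation 0.005%, within rounding noise).

1.0001 (no arbitrage)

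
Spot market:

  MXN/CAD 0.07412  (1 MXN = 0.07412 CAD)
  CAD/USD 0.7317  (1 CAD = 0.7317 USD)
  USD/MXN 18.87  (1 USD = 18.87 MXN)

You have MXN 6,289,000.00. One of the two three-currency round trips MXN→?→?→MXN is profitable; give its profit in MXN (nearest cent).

Profitable loop is MXN → CAD → USD → MXN:
MXN 6,289,000.00 × 0.07412 = CAD 466,140.68
CAD 466,140.68 × 0.7317 = USD 341,075.14
USD 341,075.14 × 18.87 = MXN 6,436,087.81
Profit = MXN 6,436,087.81 − MXN 6,289,000.00

Profit: MXN 147,087.81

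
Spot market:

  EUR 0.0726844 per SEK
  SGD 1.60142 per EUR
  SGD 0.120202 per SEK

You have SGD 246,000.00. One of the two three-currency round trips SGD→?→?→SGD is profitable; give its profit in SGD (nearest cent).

Profit: SGD 8,038.97

Profitable loop is SGD → EUR → SEK → SGD:
SGD 246,000.00 ÷ 1.60142 = EUR 153,613.67
EUR 153,613.67 ÷ 0.0726844 = SEK 2,113,433.80
SEK 2,113,433.80 × 0.120202 = SGD 254,038.97
Profit = SGD 254,038.97 − SGD 246,000.00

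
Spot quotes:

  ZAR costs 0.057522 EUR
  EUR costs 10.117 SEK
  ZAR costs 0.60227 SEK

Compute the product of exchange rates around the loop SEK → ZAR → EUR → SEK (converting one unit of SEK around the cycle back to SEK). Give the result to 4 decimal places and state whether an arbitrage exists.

0.9663 (arbitrage exists)

Around SEK → ZAR → EUR → SEK: 1 ÷ 0.60227 × 0.057522 × 10.117 = 0.966261
Product < 1; profitable direction is SEK → EUR → ZAR → SEK.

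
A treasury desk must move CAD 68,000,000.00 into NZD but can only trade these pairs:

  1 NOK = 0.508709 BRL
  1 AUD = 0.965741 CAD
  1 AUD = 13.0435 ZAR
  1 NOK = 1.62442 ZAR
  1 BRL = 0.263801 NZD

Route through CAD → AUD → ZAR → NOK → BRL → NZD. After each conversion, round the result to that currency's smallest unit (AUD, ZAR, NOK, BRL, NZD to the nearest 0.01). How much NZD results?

NZD 75,873,464.74

CAD 68,000,000.00 ÷ 0.965741 = AUD 70,412,253.39
AUD 70,412,253.39 × 13.0435 = ZAR 918,422,227.09
ZAR 918,422,227.09 ÷ 1.62442 = NOK 565,384,707.83
NOK 565,384,707.83 × 0.508709 = BRL 287,616,289.34
BRL 287,616,289.34 × 0.263801 = NZD 75,873,464.74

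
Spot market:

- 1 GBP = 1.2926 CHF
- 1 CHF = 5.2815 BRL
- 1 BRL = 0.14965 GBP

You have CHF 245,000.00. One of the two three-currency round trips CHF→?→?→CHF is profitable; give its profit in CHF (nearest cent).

Profitable loop is CHF → BRL → GBP → CHF:
CHF 245,000.00 × 5.2815 = BRL 1,293,967.50
BRL 1,293,967.50 × 0.14965 = GBP 193,642.24
GBP 193,642.24 × 1.2926 = CHF 250,301.95
Profit = CHF 250,301.95 − CHF 245,000.00

Profit: CHF 5,301.95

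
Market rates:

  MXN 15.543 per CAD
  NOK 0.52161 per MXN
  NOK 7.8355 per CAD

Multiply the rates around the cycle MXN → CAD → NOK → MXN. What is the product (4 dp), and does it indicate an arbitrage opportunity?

0.9665 (arbitrage exists)

Around MXN → CAD → NOK → MXN: 1 ÷ 15.543 × 7.8355 ÷ 0.52161 = 0.966465
Product < 1; profitable direction is MXN → NOK → CAD → MXN.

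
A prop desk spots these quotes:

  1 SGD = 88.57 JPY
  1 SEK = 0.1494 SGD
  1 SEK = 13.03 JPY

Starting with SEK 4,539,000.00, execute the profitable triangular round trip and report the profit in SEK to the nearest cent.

Profit: SEK 70,491.40

Profitable loop is SEK → SGD → JPY → SEK:
SEK 4,539,000.00 × 0.1494 = SGD 678,126.60
SGD 678,126.60 × 88.57 = JPY 60,061,673
JPY 60,061,673 ÷ 13.03 = SEK 4,609,491.40
Profit = SEK 4,609,491.40 − SEK 4,539,000.00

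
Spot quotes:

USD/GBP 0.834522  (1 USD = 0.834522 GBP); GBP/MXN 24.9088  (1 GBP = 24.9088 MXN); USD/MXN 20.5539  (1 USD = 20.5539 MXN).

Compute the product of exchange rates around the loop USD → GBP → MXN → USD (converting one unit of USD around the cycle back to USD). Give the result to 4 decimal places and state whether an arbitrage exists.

Around USD → GBP → MXN → USD: 1 × 0.834522 × 24.9088 ÷ 20.5539 = 1.011338
Product > 1; profitable direction is USD → GBP → MXN → USD.

1.0113 (arbitrage exists)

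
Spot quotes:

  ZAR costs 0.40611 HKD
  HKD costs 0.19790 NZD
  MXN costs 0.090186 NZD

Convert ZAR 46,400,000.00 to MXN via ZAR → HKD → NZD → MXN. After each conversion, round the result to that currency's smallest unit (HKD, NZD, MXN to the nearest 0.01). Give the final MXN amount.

MXN 41,349,316.30

ZAR 46,400,000.00 × 0.40611 = HKD 18,843,504.00
HKD 18,843,504.00 × 0.19790 = NZD 3,729,129.44
NZD 3,729,129.44 ÷ 0.090186 = MXN 41,349,316.30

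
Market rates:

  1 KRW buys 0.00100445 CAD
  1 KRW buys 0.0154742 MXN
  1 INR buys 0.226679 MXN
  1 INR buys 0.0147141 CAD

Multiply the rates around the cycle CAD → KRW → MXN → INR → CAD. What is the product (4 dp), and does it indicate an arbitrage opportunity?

1.0000 (no arbitrage)

Around CAD → KRW → MXN → INR → CAD: 1 ÷ 0.00100445 × 0.0154742 ÷ 0.226679 × 0.0147141 = 1.000005
Product ≈ 1 (deviation 0.001%, within rounding noise).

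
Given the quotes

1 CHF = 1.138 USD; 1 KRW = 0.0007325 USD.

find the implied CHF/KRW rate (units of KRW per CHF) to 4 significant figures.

1 CHF × 1.138 = 1.138 USD
1.138 USD ÷ 0.0007325 = 1553.58 KRW

CHF/KRW = 1554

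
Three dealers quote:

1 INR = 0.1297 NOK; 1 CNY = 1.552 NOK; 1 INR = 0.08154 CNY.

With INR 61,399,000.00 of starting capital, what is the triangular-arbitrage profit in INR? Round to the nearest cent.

Profitable loop is INR → NOK → CNY → INR:
INR 61,399,000.00 × 0.1297 = NOK 7,963,450.30
NOK 7,963,450.30 ÷ 1.552 = CNY 5,131,089.11
CNY 5,131,089.11 ÷ 0.08154 = INR 62,927,264.05
Profit = INR 62,927,264.05 − INR 61,399,000.00

Profit: INR 1,528,264.05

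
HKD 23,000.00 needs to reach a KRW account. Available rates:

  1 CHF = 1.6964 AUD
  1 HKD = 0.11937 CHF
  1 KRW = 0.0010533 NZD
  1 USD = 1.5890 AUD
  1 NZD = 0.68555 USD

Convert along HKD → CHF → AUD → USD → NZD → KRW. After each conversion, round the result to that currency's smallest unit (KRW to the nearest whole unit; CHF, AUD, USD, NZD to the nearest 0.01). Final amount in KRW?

HKD 23,000.00 × 0.11937 = CHF 2,745.51
CHF 2,745.51 × 1.6964 = AUD 4,657.48
AUD 4,657.48 ÷ 1.5890 = USD 2,931.08
USD 2,931.08 ÷ 0.68555 = NZD 4,275.52
NZD 4,275.52 ÷ 0.0010533 = KRW 4,059,166

KRW 4,059,166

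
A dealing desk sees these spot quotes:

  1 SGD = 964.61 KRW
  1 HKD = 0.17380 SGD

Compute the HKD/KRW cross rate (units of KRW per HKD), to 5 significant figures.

HKD/KRW = 167.65

1 HKD × 0.17380 = 0.1738 SGD
0.1738 SGD × 964.61 = 167.649 KRW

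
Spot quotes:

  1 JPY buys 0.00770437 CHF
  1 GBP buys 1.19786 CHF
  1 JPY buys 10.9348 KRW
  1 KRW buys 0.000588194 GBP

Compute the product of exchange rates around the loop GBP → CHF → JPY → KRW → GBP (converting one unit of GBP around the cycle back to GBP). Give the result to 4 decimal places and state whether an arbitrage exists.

Around GBP → CHF → JPY → KRW → GBP: 1 × 1.19786 ÷ 0.00770437 × 10.9348 × 0.000588194 = 1.000001
Product ≈ 1 (deviation 0.000%, within rounding noise).

1.0000 (no arbitrage)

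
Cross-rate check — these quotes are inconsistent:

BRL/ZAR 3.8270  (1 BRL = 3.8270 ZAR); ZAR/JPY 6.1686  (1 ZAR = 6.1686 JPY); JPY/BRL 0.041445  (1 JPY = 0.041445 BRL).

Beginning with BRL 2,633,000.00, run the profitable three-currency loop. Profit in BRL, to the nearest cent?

Profitable loop is BRL → JPY → ZAR → BRL:
BRL 2,633,000.00 ÷ 0.041445 = JPY 63,529,979
JPY 63,529,979 ÷ 6.1686 = ZAR 10,298,929.98
ZAR 10,298,929.98 ÷ 3.8270 = BRL 2,691,123.59
Profit = BRL 2,691,123.59 − BRL 2,633,000.00

Profit: BRL 58,123.59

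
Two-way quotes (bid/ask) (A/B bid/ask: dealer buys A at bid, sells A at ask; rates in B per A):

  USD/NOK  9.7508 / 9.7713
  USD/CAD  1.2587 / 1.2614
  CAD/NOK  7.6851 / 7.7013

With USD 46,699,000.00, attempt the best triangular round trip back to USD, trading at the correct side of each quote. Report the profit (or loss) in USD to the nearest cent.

Best loop USD → NOK → CAD → USD:
USD 46,699,000.00 × 9.7508 (sell USD at bid) = NOK 455,352,609.20
NOK 455,352,609.20 ÷ 7.7013 (buy CAD at ask) = CAD 59,126,720.06
CAD 59,126,720.06 ÷ 1.2614 (buy USD at ask) = USD 46,873,886.21

Net profit: USD 174,886.21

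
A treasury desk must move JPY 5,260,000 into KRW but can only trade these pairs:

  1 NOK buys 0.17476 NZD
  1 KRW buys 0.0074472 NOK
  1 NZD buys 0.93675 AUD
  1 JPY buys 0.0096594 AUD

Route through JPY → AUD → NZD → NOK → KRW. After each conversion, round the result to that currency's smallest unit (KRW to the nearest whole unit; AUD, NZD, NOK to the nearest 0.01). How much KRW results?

JPY 5,260,000 × 0.0096594 = AUD 50,808.44
AUD 50,808.44 ÷ 0.93675 = NZD 54,239.06
NZD 54,239.06 ÷ 0.17476 = NOK 310,363.13
NOK 310,363.13 ÷ 0.0074472 = KRW 41,675,144

KRW 41,675,144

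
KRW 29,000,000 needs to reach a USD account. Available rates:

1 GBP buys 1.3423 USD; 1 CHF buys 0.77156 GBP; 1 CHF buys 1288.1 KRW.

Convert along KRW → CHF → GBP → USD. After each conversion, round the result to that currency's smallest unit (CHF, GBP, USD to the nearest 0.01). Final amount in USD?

KRW 29,000,000 ÷ 1288.1 = CHF 22,513.78
CHF 22,513.78 × 0.77156 = GBP 17,370.73
GBP 17,370.73 × 1.3423 = USD 23,316.73

USD 23,316.73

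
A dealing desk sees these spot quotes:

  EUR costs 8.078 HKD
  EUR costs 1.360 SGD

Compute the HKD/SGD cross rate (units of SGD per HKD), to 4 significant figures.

1 HKD ÷ 8.078 = 0.123793 EUR
0.123793 EUR × 1.360 = 0.168359 SGD

HKD/SGD = 0.1684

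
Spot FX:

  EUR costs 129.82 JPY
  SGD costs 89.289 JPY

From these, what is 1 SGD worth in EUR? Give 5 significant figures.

SGD/EUR = 0.68779

1 SGD × 89.289 = 89.289 JPY
89.289 JPY ÷ 129.82 = 0.687791 EUR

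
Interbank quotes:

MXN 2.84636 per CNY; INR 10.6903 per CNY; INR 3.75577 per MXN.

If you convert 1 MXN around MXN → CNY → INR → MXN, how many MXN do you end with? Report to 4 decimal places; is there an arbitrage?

1.0000 (no arbitrage)

Around MXN → CNY → INR → MXN: 1 ÷ 2.84636 × 10.6903 ÷ 3.75577 = 1.000002
Product ≈ 1 (deviation 0.000%, within rounding noise).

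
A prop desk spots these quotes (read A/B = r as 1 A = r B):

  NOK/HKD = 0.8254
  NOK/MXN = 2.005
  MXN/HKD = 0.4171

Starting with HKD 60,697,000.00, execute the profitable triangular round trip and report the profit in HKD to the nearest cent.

Profitable loop is HKD → NOK → MXN → HKD:
HKD 60,697,000.00 ÷ 0.8254 = NOK 73,536,467.17
NOK 73,536,467.17 × 2.005 = MXN 147,440,616.67
MXN 147,440,616.67 × 0.4171 = HKD 61,497,481.21
Profit = HKD 61,497,481.21 − HKD 60,697,000.00

Profit: HKD 800,481.21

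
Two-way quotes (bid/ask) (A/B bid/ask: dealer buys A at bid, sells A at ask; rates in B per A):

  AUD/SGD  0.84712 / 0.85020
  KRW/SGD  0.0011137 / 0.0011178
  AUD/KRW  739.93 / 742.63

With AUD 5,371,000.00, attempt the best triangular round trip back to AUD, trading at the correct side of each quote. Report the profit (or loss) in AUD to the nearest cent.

Best loop AUD → SGD → KRW → AUD:
AUD 5,371,000.00 × 0.84712 (sell AUD at bid) = SGD 4,549,881.52
SGD 4,549,881.52 ÷ 0.0011178 (buy KRW at ask) = KRW 4,070,389,622
KRW 4,070,389,622 ÷ 742.63 (buy AUD at ask) = AUD 5,481,046.58

Net profit: AUD 110,046.58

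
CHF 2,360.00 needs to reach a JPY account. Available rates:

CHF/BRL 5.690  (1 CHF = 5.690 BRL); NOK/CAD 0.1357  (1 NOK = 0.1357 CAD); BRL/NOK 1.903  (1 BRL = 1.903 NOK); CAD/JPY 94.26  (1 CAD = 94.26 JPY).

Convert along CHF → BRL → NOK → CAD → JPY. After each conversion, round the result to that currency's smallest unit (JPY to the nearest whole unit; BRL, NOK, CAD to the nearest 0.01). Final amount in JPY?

JPY 326,866

CHF 2,360.00 × 5.690 = BRL 13,428.40
BRL 13,428.40 × 1.903 = NOK 25,554.25
NOK 25,554.25 × 0.1357 = CAD 3,467.71
CAD 3,467.71 × 94.26 = JPY 326,866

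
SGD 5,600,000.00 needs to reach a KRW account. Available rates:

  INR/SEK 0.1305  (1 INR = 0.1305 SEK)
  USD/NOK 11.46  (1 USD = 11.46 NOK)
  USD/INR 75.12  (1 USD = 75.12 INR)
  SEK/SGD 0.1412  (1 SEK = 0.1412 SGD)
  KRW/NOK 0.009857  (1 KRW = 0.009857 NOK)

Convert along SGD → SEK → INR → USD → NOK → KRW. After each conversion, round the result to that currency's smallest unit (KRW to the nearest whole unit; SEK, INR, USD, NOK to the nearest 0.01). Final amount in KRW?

SGD 5,600,000.00 ÷ 0.1412 = SEK 39,660,056.66
SEK 39,660,056.66 ÷ 0.1305 = INR 303,908,480.15
INR 303,908,480.15 ÷ 75.12 = USD 4,045,640.04
USD 4,045,640.04 × 11.46 = NOK 46,363,034.86
NOK 46,363,034.86 ÷ 0.009857 = KRW 4,703,564,458

KRW 4,703,564,458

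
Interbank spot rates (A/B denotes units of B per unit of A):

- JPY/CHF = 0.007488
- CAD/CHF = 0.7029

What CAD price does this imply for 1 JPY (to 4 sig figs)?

1 JPY × 0.007488 = 0.007488 CHF
0.007488 CHF ÷ 0.7029 = 0.010653 CAD

JPY/CAD = 0.01065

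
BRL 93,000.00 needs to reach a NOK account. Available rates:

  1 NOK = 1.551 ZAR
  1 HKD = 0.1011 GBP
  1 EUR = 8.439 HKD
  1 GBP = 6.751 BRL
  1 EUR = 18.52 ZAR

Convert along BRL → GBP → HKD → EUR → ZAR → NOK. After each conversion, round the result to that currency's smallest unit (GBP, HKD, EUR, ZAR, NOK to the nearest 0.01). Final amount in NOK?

BRL 93,000.00 ÷ 6.751 = GBP 13,775.74
GBP 13,775.74 ÷ 0.1011 = HKD 136,258.56
HKD 136,258.56 ÷ 8.439 = EUR 16,146.29
EUR 16,146.29 × 18.52 = ZAR 299,029.29
ZAR 299,029.29 ÷ 1.551 = NOK 192,797.74

NOK 192,797.74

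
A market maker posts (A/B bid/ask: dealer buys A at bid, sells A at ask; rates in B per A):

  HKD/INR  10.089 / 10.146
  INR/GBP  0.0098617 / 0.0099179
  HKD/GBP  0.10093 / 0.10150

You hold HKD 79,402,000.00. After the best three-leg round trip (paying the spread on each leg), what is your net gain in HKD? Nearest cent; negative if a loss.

Best loop HKD → GBP → INR → HKD:
HKD 79,402,000.00 × 0.10093 (sell HKD at bid) = GBP 8,014,043.86
GBP 8,014,043.86 ÷ 0.0099179 (buy INR at ask) = INR 808,038,381.11
INR 808,038,381.11 ÷ 10.146 (buy HKD at ask) = HKD 79,641,078.37

Net profit: HKD 239,078.37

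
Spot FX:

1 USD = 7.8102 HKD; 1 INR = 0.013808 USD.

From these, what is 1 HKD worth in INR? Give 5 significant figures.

1 HKD ÷ 7.8102 = 0.128038 USD
0.128038 USD ÷ 0.013808 = 9.27272 INR

HKD/INR = 9.2727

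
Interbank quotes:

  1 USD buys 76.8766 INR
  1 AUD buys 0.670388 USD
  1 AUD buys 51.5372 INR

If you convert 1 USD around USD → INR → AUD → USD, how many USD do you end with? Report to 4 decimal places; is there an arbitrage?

1.0000 (no arbitrage)

Around USD → INR → AUD → USD: 1 × 76.8766 ÷ 51.5372 × 0.670388 = 0.999999
Product ≈ 1 (deviation 0.000%, within rounding noise).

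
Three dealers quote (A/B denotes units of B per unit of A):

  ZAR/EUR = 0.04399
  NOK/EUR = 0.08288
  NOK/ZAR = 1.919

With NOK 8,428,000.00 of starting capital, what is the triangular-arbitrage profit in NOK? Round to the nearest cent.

Profit: NOK 156,276.96

Profitable loop is NOK → ZAR → EUR → NOK:
NOK 8,428,000.00 × 1.919 = ZAR 16,173,332.00
ZAR 16,173,332.00 × 0.04399 = EUR 711,464.87
EUR 711,464.87 ÷ 0.08288 = NOK 8,584,276.96
Profit = NOK 8,584,276.96 − NOK 8,428,000.00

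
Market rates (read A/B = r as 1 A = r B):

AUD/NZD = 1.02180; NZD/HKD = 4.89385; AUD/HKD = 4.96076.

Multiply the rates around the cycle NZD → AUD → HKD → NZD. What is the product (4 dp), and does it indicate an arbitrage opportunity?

0.9920 (arbitrage exists)

Around NZD → AUD → HKD → NZD: 1 ÷ 1.02180 × 4.96076 ÷ 4.89385 = 0.992046
Product < 1; profitable direction is NZD → HKD → AUD → NZD.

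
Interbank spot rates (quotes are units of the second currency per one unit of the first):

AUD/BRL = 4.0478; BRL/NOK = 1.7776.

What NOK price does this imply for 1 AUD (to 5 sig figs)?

AUD/NOK = 7.1954

1 AUD × 4.0478 = 4.0478 BRL
4.0478 BRL × 1.7776 = 7.19537 NOK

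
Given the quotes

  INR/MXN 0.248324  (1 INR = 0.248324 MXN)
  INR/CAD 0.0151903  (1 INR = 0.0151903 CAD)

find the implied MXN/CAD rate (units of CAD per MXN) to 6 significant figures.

1 MXN ÷ 0.248324 = 4.027 INR
4.027 INR × 0.0151903 = 0.0611713 CAD

MXN/CAD = 0.0611713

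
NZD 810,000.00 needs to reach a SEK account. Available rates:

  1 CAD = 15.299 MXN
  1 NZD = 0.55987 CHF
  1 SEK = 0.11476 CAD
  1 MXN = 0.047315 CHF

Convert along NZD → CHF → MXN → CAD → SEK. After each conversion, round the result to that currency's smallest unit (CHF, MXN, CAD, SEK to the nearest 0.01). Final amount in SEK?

SEK 5,459,084.09

NZD 810,000.00 × 0.55987 = CHF 453,494.70
CHF 453,494.70 ÷ 0.047315 = MXN 9,584,586.28
MXN 9,584,586.28 ÷ 15.299 = CAD 626,484.49
CAD 626,484.49 ÷ 0.11476 = SEK 5,459,084.09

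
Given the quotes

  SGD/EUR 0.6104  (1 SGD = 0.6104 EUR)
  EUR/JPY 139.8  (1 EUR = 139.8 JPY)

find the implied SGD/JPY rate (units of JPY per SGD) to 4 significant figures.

1 SGD × 0.6104 = 0.6104 EUR
0.6104 EUR × 139.8 = 85.3339 JPY

SGD/JPY = 85.33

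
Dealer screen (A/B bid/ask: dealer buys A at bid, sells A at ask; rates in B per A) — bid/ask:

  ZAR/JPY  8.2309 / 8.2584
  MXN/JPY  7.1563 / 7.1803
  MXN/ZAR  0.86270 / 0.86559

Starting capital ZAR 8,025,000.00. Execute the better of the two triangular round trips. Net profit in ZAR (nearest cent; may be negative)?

Net profit: ZAR 8,881.74

Best loop ZAR → MXN → JPY → ZAR:
ZAR 8,025,000.00 ÷ 0.86559 (buy MXN at ask) = MXN 9,271,132.98
MXN 9,271,132.98 × 7.1563 (sell MXN at bid) = JPY 66,347,009
JPY 66,347,009 ÷ 8.2584 (buy ZAR at ask) = ZAR 8,033,881.74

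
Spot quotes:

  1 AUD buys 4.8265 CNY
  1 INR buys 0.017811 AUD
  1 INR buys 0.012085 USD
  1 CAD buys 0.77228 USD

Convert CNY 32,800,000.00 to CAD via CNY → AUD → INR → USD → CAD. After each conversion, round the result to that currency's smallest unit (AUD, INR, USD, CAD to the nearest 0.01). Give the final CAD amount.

CAD 5,970,697.88

CNY 32,800,000.00 ÷ 4.8265 = AUD 6,795,814.77
AUD 6,795,814.77 ÷ 0.017811 = INR 381,551,556.34
INR 381,551,556.34 × 0.012085 = USD 4,611,050.56
USD 4,611,050.56 ÷ 0.77228 = CAD 5,970,697.88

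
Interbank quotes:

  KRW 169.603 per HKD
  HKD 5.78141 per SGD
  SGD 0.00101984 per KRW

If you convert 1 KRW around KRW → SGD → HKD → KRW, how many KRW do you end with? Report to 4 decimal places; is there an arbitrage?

1.0000 (no arbitrage)

Around KRW → SGD → HKD → KRW: 1 × 0.00101984 × 5.78141 × 169.603 = 0.999998
Product ≈ 1 (deviation 0.000%, within rounding noise).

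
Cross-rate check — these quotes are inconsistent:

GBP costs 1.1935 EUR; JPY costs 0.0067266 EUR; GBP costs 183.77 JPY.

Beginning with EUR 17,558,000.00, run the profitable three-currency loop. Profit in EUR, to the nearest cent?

Profit: EUR 627,399.23

Profitable loop is EUR → GBP → JPY → EUR:
EUR 17,558,000.00 ÷ 1.1935 = GBP 14,711,353.16
GBP 14,711,353.16 × 183.77 = JPY 2,703,505,371
JPY 2,703,505,371 × 0.0067266 = EUR 18,185,399.23
Profit = EUR 18,185,399.23 − EUR 17,558,000.00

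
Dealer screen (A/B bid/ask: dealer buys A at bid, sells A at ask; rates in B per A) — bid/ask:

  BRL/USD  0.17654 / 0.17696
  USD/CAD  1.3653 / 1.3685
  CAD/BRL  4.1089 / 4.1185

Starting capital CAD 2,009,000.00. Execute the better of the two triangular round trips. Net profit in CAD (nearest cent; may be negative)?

Net profit: CAD 5,285.17

Best loop CAD → USD → BRL → CAD:
CAD 2,009,000.00 ÷ 1.3685 (buy USD at ask) = USD 1,468,030.69
USD 1,468,030.69 ÷ 0.17696 (buy BRL at ask) = BRL 8,295,833.47
BRL 8,295,833.47 ÷ 4.1185 (buy CAD at ask) = CAD 2,014,285.17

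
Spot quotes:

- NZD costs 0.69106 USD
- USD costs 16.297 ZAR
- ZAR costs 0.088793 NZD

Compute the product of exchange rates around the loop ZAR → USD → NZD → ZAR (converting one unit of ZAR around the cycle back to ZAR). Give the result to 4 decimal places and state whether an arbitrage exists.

Around ZAR → USD → NZD → ZAR: 1 ÷ 16.297 ÷ 0.69106 ÷ 0.088793 = 0.999995
Product ≈ 1 (deviation 0.000%, within rounding noise).

1.0000 (no arbitrage)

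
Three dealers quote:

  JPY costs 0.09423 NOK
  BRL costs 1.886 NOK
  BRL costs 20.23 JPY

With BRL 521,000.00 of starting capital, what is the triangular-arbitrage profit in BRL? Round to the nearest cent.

Profitable loop is BRL → JPY → NOK → BRL:
BRL 521,000.00 × 20.23 = JPY 10,539,830
JPY 10,539,830 × 0.09423 = NOK 993,168.18
NOK 993,168.18 ÷ 1.886 = BRL 526,600.31
Profit = BRL 526,600.31 − BRL 521,000.00

Profit: BRL 5,600.31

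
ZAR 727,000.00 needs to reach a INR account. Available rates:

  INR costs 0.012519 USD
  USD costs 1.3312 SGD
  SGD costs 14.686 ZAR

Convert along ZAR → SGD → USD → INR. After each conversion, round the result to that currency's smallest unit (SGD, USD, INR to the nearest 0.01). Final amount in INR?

ZAR 727,000.00 ÷ 14.686 = SGD 49,502.93
SGD 49,502.93 ÷ 1.3312 = USD 37,186.70
USD 37,186.70 ÷ 0.012519 = INR 2,970,420.96

INR 2,970,420.96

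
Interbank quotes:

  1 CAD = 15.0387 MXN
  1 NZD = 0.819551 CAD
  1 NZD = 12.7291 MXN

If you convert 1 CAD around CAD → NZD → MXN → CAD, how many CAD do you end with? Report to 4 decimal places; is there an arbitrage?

Around CAD → NZD → MXN → CAD: 1 ÷ 0.819551 × 12.7291 ÷ 15.0387 = 1.032789
Product > 1; profitable direction is CAD → NZD → MXN → CAD.

1.0328 (arbitrage exists)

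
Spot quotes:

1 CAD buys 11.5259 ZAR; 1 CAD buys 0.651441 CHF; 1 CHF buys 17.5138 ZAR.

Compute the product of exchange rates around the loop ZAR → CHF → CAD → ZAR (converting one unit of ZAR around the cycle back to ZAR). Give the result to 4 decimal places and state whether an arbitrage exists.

1.0102 (arbitrage exists)

Around ZAR → CHF → CAD → ZAR: 1 ÷ 17.5138 ÷ 0.651441 × 11.5259 = 1.010228
Product > 1; profitable direction is ZAR → CHF → CAD → ZAR.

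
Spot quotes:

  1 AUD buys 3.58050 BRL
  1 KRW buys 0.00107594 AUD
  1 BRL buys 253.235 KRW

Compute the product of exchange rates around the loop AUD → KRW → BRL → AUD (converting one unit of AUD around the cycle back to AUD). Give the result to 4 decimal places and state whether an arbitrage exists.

Around AUD → KRW → BRL → AUD: 1 ÷ 0.00107594 ÷ 253.235 ÷ 3.58050 = 1.025049
Product > 1; profitable direction is AUD → KRW → BRL → AUD.

1.0250 (arbitrage exists)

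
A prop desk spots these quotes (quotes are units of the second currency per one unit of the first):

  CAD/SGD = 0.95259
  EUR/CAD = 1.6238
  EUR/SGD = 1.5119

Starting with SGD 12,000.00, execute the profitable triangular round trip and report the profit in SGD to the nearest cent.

Profitable loop is SGD → EUR → CAD → SGD:
SGD 12,000.00 ÷ 1.5119 = EUR 7,937.03
EUR 7,937.03 × 1.6238 = CAD 12,888.15
CAD 12,888.15 × 0.95259 = SGD 12,277.13
Profit = SGD 12,277.13 − SGD 12,000.00

Profit: SGD 277.13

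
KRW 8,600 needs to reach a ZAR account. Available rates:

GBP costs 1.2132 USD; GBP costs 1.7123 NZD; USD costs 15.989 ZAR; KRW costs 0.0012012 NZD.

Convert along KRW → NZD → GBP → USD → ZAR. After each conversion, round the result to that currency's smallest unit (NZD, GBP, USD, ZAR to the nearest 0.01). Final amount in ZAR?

KRW 8,600 × 0.0012012 = NZD 10.33
NZD 10.33 ÷ 1.7123 = GBP 6.03
GBP 6.03 × 1.2132 = USD 7.32
USD 7.32 × 15.989 = ZAR 117.04

ZAR 117.04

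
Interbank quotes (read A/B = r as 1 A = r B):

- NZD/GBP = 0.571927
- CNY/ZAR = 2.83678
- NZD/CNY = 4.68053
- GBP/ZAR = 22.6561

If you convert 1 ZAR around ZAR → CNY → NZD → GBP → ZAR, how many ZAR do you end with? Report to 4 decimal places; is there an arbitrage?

0.9759 (arbitrage exists)

Around ZAR → CNY → NZD → GBP → ZAR: 1 ÷ 2.83678 ÷ 4.68053 × 0.571927 × 22.6561 = 0.975899
Product < 1; profitable direction is ZAR → GBP → NZD → CNY → ZAR.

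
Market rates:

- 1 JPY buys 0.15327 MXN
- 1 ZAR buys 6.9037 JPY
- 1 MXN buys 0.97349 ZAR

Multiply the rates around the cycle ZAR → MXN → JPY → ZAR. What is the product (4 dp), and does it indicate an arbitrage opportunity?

Around ZAR → MXN → JPY → ZAR: 1 ÷ 0.97349 ÷ 0.15327 ÷ 6.9037 = 0.970799
Product < 1; profitable direction is ZAR → JPY → MXN → ZAR.

0.9708 (arbitrage exists)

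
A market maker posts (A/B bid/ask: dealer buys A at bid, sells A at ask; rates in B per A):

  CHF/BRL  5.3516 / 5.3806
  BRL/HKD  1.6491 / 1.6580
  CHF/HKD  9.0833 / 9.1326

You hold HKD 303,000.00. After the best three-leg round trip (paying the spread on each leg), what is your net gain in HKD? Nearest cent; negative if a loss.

Best loop HKD → BRL → CHF → HKD:
HKD 303,000.00 ÷ 1.6580 (buy BRL at ask) = BRL 182,750.30
BRL 182,750.30 ÷ 5.3806 (buy CHF at ask) = CHF 33,964.67
CHF 33,964.67 × 9.0833 (sell CHF at bid) = HKD 308,511.28

Net profit: HKD 5,511.28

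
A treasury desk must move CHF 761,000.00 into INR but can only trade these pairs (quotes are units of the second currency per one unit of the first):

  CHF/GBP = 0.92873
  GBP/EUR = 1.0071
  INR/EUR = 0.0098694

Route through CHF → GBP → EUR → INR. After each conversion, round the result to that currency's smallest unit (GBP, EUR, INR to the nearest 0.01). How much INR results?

CHF 761,000.00 × 0.92873 = GBP 706,763.53
GBP 706,763.53 × 1.0071 = EUR 711,781.55
EUR 711,781.55 ÷ 0.0098694 = INR 72,120,042.76

INR 72,120,042.76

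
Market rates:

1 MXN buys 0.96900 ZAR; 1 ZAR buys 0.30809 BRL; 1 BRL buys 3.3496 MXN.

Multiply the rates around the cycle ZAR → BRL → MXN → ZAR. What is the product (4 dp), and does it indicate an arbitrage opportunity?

1.0000 (no arbitrage)

Around ZAR → BRL → MXN → ZAR: 1 × 0.30809 × 3.3496 × 0.96900 = 0.999987
Product ≈ 1 (deviation 0.001%, within rounding noise).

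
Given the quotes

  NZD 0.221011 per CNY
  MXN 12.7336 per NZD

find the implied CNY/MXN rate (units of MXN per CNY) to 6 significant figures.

CNY/MXN = 2.81427

1 CNY × 0.221011 = 0.221011 NZD
0.221011 NZD × 12.7336 = 2.81427 MXN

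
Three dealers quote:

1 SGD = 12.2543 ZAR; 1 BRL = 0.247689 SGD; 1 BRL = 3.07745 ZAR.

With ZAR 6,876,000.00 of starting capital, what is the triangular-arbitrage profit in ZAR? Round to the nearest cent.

Profit: ZAR 95,586.91

Profitable loop is ZAR → SGD → BRL → ZAR:
ZAR 6,876,000.00 ÷ 12.2543 = SGD 561,109.16
SGD 561,109.16 ÷ 0.247689 = BRL 2,265,377.80
BRL 2,265,377.80 × 3.07745 = ZAR 6,971,586.91
Profit = ZAR 6,971,586.91 − ZAR 6,876,000.00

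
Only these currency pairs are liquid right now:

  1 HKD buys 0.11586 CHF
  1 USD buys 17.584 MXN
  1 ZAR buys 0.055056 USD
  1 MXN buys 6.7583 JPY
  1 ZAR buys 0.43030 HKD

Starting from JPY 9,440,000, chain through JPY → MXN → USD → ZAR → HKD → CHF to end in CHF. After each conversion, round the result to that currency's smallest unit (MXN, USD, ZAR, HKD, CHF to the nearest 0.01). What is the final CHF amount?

CHF 71,931.16

JPY 9,440,000 ÷ 6.7583 = MXN 1,396,800.97
MXN 1,396,800.97 ÷ 17.584 = USD 79,435.91
USD 79,435.91 ÷ 0.055056 = ZAR 1,442,820.22
ZAR 1,442,820.22 × 0.43030 = HKD 620,845.54
HKD 620,845.54 × 0.11586 = CHF 71,931.16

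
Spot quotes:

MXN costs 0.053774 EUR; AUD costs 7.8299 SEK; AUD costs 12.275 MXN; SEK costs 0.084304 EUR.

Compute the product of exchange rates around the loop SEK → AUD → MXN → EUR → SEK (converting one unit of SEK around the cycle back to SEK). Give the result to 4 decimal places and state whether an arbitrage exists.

1.0000 (no arbitrage)

Around SEK → AUD → MXN → EUR → SEK: 1 ÷ 7.8299 × 12.275 × 0.053774 ÷ 0.084304 = 0.999976
Product ≈ 1 (deviation 0.002%, within rounding noise).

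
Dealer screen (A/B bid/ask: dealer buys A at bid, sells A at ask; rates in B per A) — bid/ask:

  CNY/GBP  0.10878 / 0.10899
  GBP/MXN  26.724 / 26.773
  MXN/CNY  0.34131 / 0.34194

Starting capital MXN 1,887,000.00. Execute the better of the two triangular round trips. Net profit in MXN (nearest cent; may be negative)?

Net profit: MXN 4,203.67

Best loop MXN → GBP → CNY → MXN:
MXN 1,887,000.00 ÷ 26.773 (buy GBP at ask) = GBP 70,481.46
GBP 70,481.46 ÷ 0.10899 (buy CNY at ask) = CNY 646,678.18
CNY 646,678.18 ÷ 0.34194 (buy MXN at ask) = MXN 1,891,203.67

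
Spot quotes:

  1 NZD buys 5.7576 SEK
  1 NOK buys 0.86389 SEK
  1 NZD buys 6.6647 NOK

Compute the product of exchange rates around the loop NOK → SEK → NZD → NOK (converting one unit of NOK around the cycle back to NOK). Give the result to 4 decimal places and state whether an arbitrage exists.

Around NOK → SEK → NZD → NOK: 1 × 0.86389 ÷ 5.7576 × 6.6647 = 0.999994
Product ≈ 1 (deviation 0.001%, within rounding noise).

1.0000 (no arbitrage)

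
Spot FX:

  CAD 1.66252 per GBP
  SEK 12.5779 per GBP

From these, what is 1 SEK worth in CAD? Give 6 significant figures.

1 SEK ÷ 12.5779 = 0.0795045 GBP
0.0795045 GBP × 1.66252 = 0.132178 CAD

SEK/CAD = 0.132178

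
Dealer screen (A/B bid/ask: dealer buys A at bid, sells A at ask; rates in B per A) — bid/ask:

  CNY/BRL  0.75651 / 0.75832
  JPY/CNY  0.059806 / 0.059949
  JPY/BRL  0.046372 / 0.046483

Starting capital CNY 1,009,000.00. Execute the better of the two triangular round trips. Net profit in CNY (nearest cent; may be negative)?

Best loop CNY → JPY → BRL → CNY:
CNY 1,009,000.00 ÷ 0.059949 (buy JPY at ask) = JPY 16,830,973
JPY 16,830,973 × 0.046372 (sell JPY at bid) = BRL 780,485.88
BRL 780,485.88 ÷ 0.75832 (buy CNY at ask) = CNY 1,029,230.25

Net profit: CNY 20,230.25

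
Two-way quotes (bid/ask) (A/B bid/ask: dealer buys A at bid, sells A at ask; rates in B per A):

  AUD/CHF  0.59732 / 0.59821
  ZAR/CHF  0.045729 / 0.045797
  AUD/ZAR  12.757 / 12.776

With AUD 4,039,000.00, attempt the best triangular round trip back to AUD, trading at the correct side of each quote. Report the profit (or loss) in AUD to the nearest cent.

Best loop AUD → CHF → ZAR → AUD:
AUD 4,039,000.00 × 0.59732 (sell AUD at bid) = CHF 2,412,575.48
CHF 2,412,575.48 ÷ 0.045797 (buy ZAR at ask) = ZAR 52,679,771.16
ZAR 52,679,771.16 ÷ 12.776 (buy AUD at ask) = AUD 4,123,338.38

Net profit: AUD 84,338.38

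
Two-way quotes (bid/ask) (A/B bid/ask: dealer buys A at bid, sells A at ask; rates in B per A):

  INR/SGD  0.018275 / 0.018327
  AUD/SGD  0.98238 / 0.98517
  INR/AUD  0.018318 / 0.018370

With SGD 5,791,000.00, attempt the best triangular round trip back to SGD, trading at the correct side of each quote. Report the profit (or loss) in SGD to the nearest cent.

Best loop SGD → AUD → INR → SGD:
SGD 5,791,000.00 ÷ 0.98517 (buy AUD at ask) = AUD 5,878,173.31
AUD 5,878,173.31 ÷ 0.018370 (buy INR at ask) = INR 319,987,659.78
INR 319,987,659.78 × 0.018275 (sell INR at bid) = SGD 5,847,774.48

Net profit: SGD 56,774.48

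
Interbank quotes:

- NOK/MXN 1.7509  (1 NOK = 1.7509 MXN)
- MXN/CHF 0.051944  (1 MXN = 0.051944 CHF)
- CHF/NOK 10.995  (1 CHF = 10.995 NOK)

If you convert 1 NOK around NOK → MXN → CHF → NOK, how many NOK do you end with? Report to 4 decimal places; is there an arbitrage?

Around NOK → MXN → CHF → NOK: 1 × 1.7509 × 0.051944 × 10.995 = 0.999982
Product ≈ 1 (deviation 0.002%, within rounding noise).

1.0000 (no arbitrage)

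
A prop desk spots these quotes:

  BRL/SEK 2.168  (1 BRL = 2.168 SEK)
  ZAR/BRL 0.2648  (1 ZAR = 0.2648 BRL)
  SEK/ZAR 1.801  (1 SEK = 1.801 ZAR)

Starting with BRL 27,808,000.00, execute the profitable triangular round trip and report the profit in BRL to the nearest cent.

Profit: BRL 943,514.49

Profitable loop is BRL → SEK → ZAR → BRL:
BRL 27,808,000.00 × 2.168 = SEK 60,287,744.00
SEK 60,287,744.00 × 1.801 = ZAR 108,578,226.94
ZAR 108,578,226.94 × 0.2648 = BRL 28,751,514.49
Profit = BRL 28,751,514.49 − BRL 27,808,000.00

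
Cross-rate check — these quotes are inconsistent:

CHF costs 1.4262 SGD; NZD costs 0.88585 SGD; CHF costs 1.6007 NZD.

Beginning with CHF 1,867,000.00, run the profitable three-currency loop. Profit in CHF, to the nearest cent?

Profit: CHF 10,822.83

Profitable loop is CHF → SGD → NZD → CHF:
CHF 1,867,000.00 × 1.4262 = SGD 2,662,715.40
SGD 2,662,715.40 ÷ 0.88585 = NZD 3,005,831.01
NZD 3,005,831.01 ÷ 1.6007 = CHF 1,877,822.83
Profit = CHF 1,877,822.83 − CHF 1,867,000.00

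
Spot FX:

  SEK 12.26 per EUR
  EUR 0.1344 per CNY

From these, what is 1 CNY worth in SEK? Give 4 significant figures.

1 CNY × 0.1344 = 0.1344 EUR
0.1344 EUR × 12.26 = 1.64774 SEK

CNY/SEK = 1.648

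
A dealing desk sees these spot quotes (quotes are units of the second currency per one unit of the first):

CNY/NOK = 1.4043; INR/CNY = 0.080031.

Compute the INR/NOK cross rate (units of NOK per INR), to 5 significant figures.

1 INR × 0.080031 = 0.080031 CNY
0.080031 CNY × 1.4043 = 0.112388 NOK

INR/NOK = 0.11239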